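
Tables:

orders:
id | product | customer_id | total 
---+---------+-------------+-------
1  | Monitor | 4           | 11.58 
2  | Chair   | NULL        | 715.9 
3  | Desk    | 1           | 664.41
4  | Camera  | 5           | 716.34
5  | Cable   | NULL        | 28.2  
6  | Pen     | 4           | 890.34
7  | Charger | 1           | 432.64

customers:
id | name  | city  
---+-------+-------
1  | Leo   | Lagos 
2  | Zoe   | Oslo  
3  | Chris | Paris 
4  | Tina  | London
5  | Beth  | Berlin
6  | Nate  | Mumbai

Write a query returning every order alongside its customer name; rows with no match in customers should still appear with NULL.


LEFT JOIN keeps every row from orders (the left table); where customer_id has no match in customers, the customer columns become NULL. Walk through each order:
  - order 1 (Monitor): customer_id=4 -> matches Tina
  - order 2 (Chair): customer_id=NULL, no match -> kept with NULL
  - order 3 (Desk): customer_id=1 -> matches Leo
  - order 4 (Camera): customer_id=5 -> matches Beth
  - order 5 (Cable): customer_id=NULL, no match -> kept with NULL
  - order 6 (Pen): customer_id=4 -> matches Tina
  - order 7 (Charger): customer_id=1 -> matches Leo
All 7 rows appear; 2 have NULL customer.

SQL:
SELECT a.product, b.name AS customer
FROM orders a
LEFT JOIN customers b ON a.customer_id = b.id

Result:
product | customer
--------+---------
Monitor | Tina    
Chair   | NULL    
Desk    | Leo     
Camera  | Beth    
Cable   | NULL    
Pen     | Tina    
Charger | Leo     


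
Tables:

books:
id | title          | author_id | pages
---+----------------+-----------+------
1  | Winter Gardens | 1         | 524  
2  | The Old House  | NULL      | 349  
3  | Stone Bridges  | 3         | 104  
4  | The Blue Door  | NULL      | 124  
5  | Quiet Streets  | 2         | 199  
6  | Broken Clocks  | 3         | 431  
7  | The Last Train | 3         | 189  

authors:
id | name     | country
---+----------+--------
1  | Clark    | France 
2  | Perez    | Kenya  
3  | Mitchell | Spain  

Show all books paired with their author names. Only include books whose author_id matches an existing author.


INNER JOIN keeps only books rows whose author_id matches an id in authors. Walk through each book:
  - book 1 (Winter Gardens): author_id=1 -> matches Clark
  - book 2 (The Old House): author_id=NULL, no match -> dropped
  - book 3 (Stone Bridges): author_id=3 -> matches Mitchell
  - book 4 (The Blue Door): author_id=NULL, no match -> dropped
  - book 5 (Quiet Streets): author_id=2 -> matches Perez
  - book 6 (Broken Clocks): author_id=3 -> matches Mitchell
  - book 7 (The Last Train): author_id=3 -> matches Mitchell
So 2 of 7 rows are dropped.

SQL:
SELECT a.title, b.name AS author
FROM books a
INNER JOIN authors b ON a.author_id = b.id

Result:
title          | author  
---------------+---------
Winter Gardens | Clark   
Stone Bridges  | Mitchell
Quiet Streets  | Perez   
Broken Clocks  | Mitchell
The Last Train | Mitchell


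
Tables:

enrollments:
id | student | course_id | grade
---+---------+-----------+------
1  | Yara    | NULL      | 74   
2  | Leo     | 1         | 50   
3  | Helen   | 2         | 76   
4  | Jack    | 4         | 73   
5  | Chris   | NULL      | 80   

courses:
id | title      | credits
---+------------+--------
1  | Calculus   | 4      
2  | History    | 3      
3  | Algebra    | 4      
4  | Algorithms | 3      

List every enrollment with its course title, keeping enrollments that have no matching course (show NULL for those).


LEFT JOIN keeps every row from enrollments (the left table); where course_id has no match in courses, the course columns become NULL. Walk through each enrollment:
  - enrollment 1 (Yara): course_id=NULL, no match -> kept with NULL
  - enrollment 2 (Leo): course_id=1 -> matches Calculus
  - enrollment 3 (Helen): course_id=2 -> matches History
  - enrollment 4 (Jack): course_id=4 -> matches Algorithms
  - enrollment 5 (Chris): course_id=NULL, no match -> kept with NULL
All 5 rows appear; 2 have NULL course.

SQL:
SELECT a.student, b.title AS course
FROM enrollments a
LEFT JOIN courses b ON a.course_id = b.id

Result:
student | course    
--------+-----------
Yara    | NULL      
Leo     | Calculus  
Helen   | History   
Jack    | Algorithms
Chris   | NULL      


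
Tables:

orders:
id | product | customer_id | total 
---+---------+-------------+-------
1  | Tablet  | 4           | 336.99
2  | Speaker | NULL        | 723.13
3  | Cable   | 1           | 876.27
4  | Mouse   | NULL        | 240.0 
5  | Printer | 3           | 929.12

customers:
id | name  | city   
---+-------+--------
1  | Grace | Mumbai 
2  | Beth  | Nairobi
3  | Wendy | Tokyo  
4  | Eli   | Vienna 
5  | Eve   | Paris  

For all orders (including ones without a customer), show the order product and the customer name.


LEFT JOIN keeps every row from orders (the left table); where customer_id has no match in customers, the customer columns become NULL. Walk through each order:
  - order 1 (Tablet): customer_id=4 -> matches Eli
  - order 2 (Speaker): customer_id=NULL, no match -> kept with NULL
  - order 3 (Cable): customer_id=1 -> matches Grace
  - order 4 (Mouse): customer_id=NULL, no match -> kept with NULL
  - order 5 (Printer): customer_id=3 -> matches Wendy
All 5 rows appear; 2 have NULL customer.

SQL:
SELECT a.product, b.name AS customer
FROM orders a
LEFT JOIN customers b ON a.customer_id = b.id

Result:
product | customer
--------+---------
Tablet  | Eli     
Speaker | NULL    
Cable   | Grace   
Mouse   | NULL    
Printer | Wendy   


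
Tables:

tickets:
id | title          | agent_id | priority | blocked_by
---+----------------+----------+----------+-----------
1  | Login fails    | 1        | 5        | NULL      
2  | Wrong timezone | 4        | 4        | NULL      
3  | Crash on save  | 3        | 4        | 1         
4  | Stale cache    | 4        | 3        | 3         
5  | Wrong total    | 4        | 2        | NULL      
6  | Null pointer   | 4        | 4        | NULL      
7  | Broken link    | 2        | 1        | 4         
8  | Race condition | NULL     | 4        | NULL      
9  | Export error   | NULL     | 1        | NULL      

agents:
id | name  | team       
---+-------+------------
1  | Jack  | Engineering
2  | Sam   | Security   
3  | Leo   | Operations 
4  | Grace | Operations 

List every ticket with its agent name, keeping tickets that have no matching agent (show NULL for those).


LEFT JOIN keeps every row from tickets (the left table); where agent_id has no match in agents, the agent columns become NULL. Walk through each ticket:
  - ticket 1 (Login fails): agent_id=1 -> matches Jack
  - ticket 2 (Wrong timezone): agent_id=4 -> matches Grace
  - ticket 3 (Crash on save): agent_id=3 -> matches Leo
  - ticket 4 (Stale cache): agent_id=4 -> matches Grace
  - ticket 5 (Wrong total): agent_id=4 -> matches Grace
  - ticket 6 (Null pointer): agent_id=4 -> matches Grace
  - ticket 7 (Broken link): agent_id=2 -> matches Sam
  - ticket 8 (Race condition): agent_id=NULL, no match -> kept with NULL
  - ticket 9 (Export error): agent_id=NULL, no match -> kept with NULL
All 9 rows appear; 2 have NULL agent.

SQL:
SELECT a.title, b.name AS agent
FROM tickets a
LEFT JOIN agents b ON a.agent_id = b.id

Result:
title          | agent
---------------+------
Login fails    | Jack 
Wrong timezone | Grace
Crash on save  | Leo  
Stale cache    | Grace
Wrong total    | Grace
Null pointer   | Grace
Broken link    | Sam  
Race condition | NULL 
Export error   | NULL 


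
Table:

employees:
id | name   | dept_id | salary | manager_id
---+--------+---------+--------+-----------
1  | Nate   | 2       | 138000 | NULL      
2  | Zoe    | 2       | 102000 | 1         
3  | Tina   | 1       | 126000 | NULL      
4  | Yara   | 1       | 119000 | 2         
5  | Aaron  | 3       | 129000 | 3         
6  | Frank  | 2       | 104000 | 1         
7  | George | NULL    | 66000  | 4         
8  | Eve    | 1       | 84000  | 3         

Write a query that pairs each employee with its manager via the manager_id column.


This is a self-join: employees is joined to a second copy of itself, matching each row's manager_id to another row's id. Use LEFT JOIN so rows with manager_id=NULL are kept.
  - employee 1 (Nate): manager_id=NULL -> NULL
  - employee 2 (Zoe): manager_id=1 -> Nate
  - employee 3 (Tina): manager_id=NULL -> NULL
  - employee 4 (Yara): manager_id=2 -> Zoe
  - employee 5 (Aaron): manager_id=3 -> Tina
  - employee 6 (Frank): manager_id=1 -> Nate
  - employee 7 (George): manager_id=4 -> Yara
  - employee 8 (Eve): manager_id=3 -> Tina

SQL:
SELECT a.name AS item, b.name AS manager
FROM employees a
LEFT JOIN employees b ON a.manager_id = b.id

Result:
item   | manager
-------+--------
Nate   | NULL   
Zoe    | Nate   
Tina   | NULL   
Yara   | Zoe    
Aaron  | Tina   
Frank  | Nate   
George | Yara   
Eve    | Tina   


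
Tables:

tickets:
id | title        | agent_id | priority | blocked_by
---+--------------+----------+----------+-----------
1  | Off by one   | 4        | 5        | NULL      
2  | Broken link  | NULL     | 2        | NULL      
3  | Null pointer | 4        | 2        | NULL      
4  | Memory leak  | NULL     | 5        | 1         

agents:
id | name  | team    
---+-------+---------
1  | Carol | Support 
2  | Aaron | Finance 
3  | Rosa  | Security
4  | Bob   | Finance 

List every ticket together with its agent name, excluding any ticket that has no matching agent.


INNER JOIN keeps only tickets rows whose agent_id matches an id in agents. Walk through each ticket:
  - ticket 1 (Off by one): agent_id=4 -> matches Bob
  - ticket 2 (Broken link): agent_id=NULL, no match -> dropped
  - ticket 3 (Null pointer): agent_id=4 -> matches Bob
  - ticket 4 (Memory leak): agent_id=NULL, no match -> dropped
So 2 of 4 rows are dropped.

SQL:
SELECT a.title, b.name AS agent
FROM tickets a
INNER JOIN agents b ON a.agent_id = b.id

Result:
title        | agent
-------------+------
Off by one   | Bob  
Null pointer | Bob  


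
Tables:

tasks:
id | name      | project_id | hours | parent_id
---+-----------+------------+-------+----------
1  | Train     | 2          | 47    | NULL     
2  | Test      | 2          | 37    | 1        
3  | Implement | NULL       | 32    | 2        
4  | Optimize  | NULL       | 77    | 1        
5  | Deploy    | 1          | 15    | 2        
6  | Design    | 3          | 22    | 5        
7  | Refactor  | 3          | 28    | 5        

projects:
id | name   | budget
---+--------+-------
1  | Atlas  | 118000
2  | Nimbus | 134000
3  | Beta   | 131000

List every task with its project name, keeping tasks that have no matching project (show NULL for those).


LEFT JOIN keeps every row from tasks (the left table); where project_id has no match in projects, the project columns become NULL. Walk through each task:
  - task 1 (Train): project_id=2 -> matches Nimbus
  - task 2 (Test): project_id=2 -> matches Nimbus
  - task 3 (Implement): project_id=NULL, no match -> kept with NULL
  - task 4 (Optimize): project_id=NULL, no match -> kept with NULL
  - task 5 (Deploy): project_id=1 -> matches Atlas
  - task 6 (Design): project_id=3 -> matches Beta
  - task 7 (Refactor): project_id=3 -> matches Beta
All 7 rows appear; 2 have NULL project.

SQL:
SELECT a.name, b.name AS project
FROM tasks a
LEFT JOIN projects b ON a.project_id = b.id

Result:
name      | project
----------+--------
Train     | Nimbus 
Test      | Nimbus 
Implement | NULL   
Optimize  | NULL   
Deploy    | Atlas  
Design    | Beta   
Refactor  | Beta   


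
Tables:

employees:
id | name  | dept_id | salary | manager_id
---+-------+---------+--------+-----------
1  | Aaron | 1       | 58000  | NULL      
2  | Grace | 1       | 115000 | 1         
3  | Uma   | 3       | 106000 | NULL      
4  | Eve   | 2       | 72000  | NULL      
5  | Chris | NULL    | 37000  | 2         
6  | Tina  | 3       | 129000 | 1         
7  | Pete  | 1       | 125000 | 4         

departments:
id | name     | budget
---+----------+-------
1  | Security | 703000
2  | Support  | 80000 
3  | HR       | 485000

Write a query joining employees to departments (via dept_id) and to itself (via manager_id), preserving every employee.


Two LEFT JOINs from the same base table employees: one to departments via dept_id, one to employees itself via manager_id. Both are LEFT so every employee is preserved.
Match against departments:
  - employee 1 (Aaron): dept_id=1 -> matches Security
  - employee 2 (Grace): dept_id=1 -> matches Security
  - employee 3 (Uma): dept_id=3 -> matches HR
  - employee 4 (Eve): dept_id=2 -> matches Support
  - employee 5 (Chris): dept_id=NULL, no match -> kept with NULL
  - employee 6 (Tina): dept_id=3 -> matches HR
  - employee 7 (Pete): dept_id=1 -> matches Security
Match against employees (self):
  - employee 1 (Aaron): manager_id=NULL -> NULL
  - employee 2 (Grace): manager_id=1 -> Aaron
  - employee 3 (Uma): manager_id=NULL -> NULL
  - employee 4 (Eve): manager_id=NULL -> NULL
  - employee 5 (Chris): manager_id=2 -> Grace
  - employee 6 (Tina): manager_id=1 -> Aaron
  - employee 7 (Pete): manager_id=4 -> Eve

SQL:
SELECT a.name, b.name AS department, c.name AS manager
FROM employees a
LEFT JOIN departments b ON a.dept_id = b.id
LEFT JOIN employees c ON a.manager_id = c.id

Result:
name  | department | manager
------+------------+--------
Aaron | Security   | NULL   
Grace | Security   | Aaron  
Uma   | HR         | NULL   
Eve   | Support    | NULL   
Chris | NULL       | Grace  
Tina  | HR         | Aaron  
Pete  | Security   | Eve    


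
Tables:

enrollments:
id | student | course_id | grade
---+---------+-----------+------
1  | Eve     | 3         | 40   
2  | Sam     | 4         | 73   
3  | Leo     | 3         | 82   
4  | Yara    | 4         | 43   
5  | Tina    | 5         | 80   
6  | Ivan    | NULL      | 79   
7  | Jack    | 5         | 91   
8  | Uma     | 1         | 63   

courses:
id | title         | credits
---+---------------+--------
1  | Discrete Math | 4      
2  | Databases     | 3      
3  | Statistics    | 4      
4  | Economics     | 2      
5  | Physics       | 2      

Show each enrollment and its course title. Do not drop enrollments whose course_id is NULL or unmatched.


LEFT JOIN keeps every row from enrollments (the left table); where course_id has no match in courses, the course columns become NULL. Walk through each enrollment:
  - enrollment 1 (Eve): course_id=3 -> matches Statistics
  - enrollment 2 (Sam): course_id=4 -> matches Economics
  - enrollment 3 (Leo): course_id=3 -> matches Statistics
  - enrollment 4 (Yara): course_id=4 -> matches Economics
  - enrollment 5 (Tina): course_id=5 -> matches Physics
  - enrollment 6 (Ivan): course_id=NULL, no match -> kept with NULL
  - enrollment 7 (Jack): course_id=5 -> matches Physics
  - enrollment 8 (Uma): course_id=1 -> matches Discrete Math
All 8 rows appear; 1 has NULL course.

SQL:
SELECT a.student, b.title AS course
FROM enrollments a
LEFT JOIN courses b ON a.course_id = b.id

Result:
student | course       
--------+--------------
Eve     | Statistics   
Sam     | Economics    
Leo     | Statistics   
Yara    | Economics    
Tina    | Physics      
Ivan    | NULL         
Jack    | Physics      
Uma     | Discrete Math


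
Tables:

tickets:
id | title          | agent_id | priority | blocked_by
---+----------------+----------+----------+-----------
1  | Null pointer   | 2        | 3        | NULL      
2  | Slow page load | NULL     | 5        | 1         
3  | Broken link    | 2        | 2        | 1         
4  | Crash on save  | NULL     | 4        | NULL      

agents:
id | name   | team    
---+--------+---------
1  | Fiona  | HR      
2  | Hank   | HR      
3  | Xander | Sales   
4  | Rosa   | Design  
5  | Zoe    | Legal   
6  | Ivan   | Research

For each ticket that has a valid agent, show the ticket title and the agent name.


INNER JOIN keeps only tickets rows whose agent_id matches an id in agents. Walk through each ticket:
  - ticket 1 (Null pointer): agent_id=2 -> matches Hank
  - ticket 2 (Slow page load): agent_id=NULL, no match -> dropped
  - ticket 3 (Broken link): agent_id=2 -> matches Hank
  - ticket 4 (Crash on save): agent_id=NULL, no match -> dropped
So 2 of 4 rows are dropped.

SQL:
SELECT a.title, b.name AS agent
FROM tickets a
INNER JOIN agents b ON a.agent_id = b.id

Result:
title        | agent
-------------+------
Null pointer | Hank 
Broken link  | Hank 


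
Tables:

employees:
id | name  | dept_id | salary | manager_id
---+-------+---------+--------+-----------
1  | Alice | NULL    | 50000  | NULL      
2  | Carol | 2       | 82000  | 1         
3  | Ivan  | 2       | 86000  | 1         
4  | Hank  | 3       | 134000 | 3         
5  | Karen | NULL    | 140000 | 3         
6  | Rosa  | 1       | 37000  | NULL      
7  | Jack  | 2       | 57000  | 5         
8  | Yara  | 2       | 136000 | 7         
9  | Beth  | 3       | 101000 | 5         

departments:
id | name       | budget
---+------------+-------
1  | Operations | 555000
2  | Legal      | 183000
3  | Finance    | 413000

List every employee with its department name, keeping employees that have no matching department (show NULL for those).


LEFT JOIN keeps every row from employees (the left table); where dept_id has no match in departments, the department columns become NULL. Walk through each employee:
  - employee 1 (Alice): dept_id=NULL, no match -> kept with NULL
  - employee 2 (Carol): dept_id=2 -> matches Legal
  - employee 3 (Ivan): dept_id=2 -> matches Legal
  - employee 4 (Hank): dept_id=3 -> matches Finance
  - employee 5 (Karen): dept_id=NULL, no match -> kept with NULL
  - employee 6 (Rosa): dept_id=1 -> matches Operations
  - employee 7 (Jack): dept_id=2 -> matches Legal
  - employee 8 (Yara): dept_id=2 -> matches Legal
  - employee 9 (Beth): dept_id=3 -> matches Finance
All 9 rows appear; 2 have NULL department.

SQL:
SELECT a.name, b.name AS department
FROM employees a
LEFT JOIN departments b ON a.dept_id = b.id

Result:
name  | department
------+-----------
Alice | NULL      
Carol | Legal     
Ivan  | Legal     
Hank  | Finance   
Karen | NULL      
Rosa  | Operations
Jack  | Legal     
Yara  | Legal     
Beth  | Finance   


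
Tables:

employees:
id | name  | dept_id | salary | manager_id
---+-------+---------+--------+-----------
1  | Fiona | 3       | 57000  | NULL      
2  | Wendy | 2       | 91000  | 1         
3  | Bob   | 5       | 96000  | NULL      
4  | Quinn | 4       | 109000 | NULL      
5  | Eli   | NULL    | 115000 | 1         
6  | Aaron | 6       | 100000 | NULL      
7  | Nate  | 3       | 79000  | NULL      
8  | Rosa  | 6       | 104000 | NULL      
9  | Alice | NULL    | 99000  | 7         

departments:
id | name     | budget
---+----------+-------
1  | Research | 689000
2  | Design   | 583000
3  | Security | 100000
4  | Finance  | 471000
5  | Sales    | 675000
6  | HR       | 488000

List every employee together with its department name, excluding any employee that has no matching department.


INNER JOIN keeps only employees rows whose dept_id matches an id in departments. Walk through each employee:
  - employee 1 (Fiona): dept_id=3 -> matches Security
  - employee 2 (Wendy): dept_id=2 -> matches Design
  - employee 3 (Bob): dept_id=5 -> matches Sales
  - employee 4 (Quinn): dept_id=4 -> matches Finance
  - employee 5 (Eli): dept_id=NULL, no match -> dropped
  - employee 6 (Aaron): dept_id=6 -> matches HR
  - employee 7 (Nate): dept_id=3 -> matches Security
  - employee 8 (Rosa): dept_id=6 -> matches HR
  - employee 9 (Alice): dept_id=NULL, no match -> dropped
So 2 of 9 rows are dropped.

SQL:
SELECT a.name, b.name AS department
FROM employees a
INNER JOIN departments b ON a.dept_id = b.id

Result:
name  | department
------+-----------
Fiona | Security  
Wendy | Design    
Bob   | Sales     
Quinn | Finance   
Aaron | HR        
Nate  | Security  
Rosa  | HR        


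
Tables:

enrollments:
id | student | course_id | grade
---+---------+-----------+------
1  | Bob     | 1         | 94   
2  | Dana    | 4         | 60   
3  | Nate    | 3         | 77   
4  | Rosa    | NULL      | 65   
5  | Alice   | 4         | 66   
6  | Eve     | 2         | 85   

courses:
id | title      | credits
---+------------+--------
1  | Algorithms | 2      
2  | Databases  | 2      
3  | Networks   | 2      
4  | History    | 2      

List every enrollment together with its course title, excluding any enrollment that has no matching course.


INNER JOIN keeps only enrollments rows whose course_id matches an id in courses. Walk through each enrollment:
  - enrollment 1 (Bob): course_id=1 -> matches Algorithms
  - enrollment 2 (Dana): course_id=4 -> matches History
  - enrollment 3 (Nate): course_id=3 -> matches Networks
  - enrollment 4 (Rosa): course_id=NULL, no match -> dropped
  - enrollment 5 (Alice): course_id=4 -> matches History
  - enrollment 6 (Eve): course_id=2 -> matches Databases
So 1 of 6 rows is dropped.

SQL:
SELECT a.student, b.title AS course
FROM enrollments a
INNER JOIN courses b ON a.course_id = b.id

Result:
student | course    
--------+-----------
Bob     | Algorithms
Dana    | History   
Nate    | Networks  
Alice   | History   
Eve     | Databases 


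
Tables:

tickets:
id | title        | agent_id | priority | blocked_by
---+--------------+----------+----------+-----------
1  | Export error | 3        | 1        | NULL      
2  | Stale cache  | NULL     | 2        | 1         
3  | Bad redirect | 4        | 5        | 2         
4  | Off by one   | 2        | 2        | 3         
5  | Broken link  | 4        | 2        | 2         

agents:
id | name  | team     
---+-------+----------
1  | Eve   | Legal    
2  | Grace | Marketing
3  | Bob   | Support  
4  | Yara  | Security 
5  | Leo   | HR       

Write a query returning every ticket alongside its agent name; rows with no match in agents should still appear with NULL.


LEFT JOIN keeps every row from tickets (the left table); where agent_id has no match in agents, the agent columns become NULL. Walk through each ticket:
  - ticket 1 (Export error): agent_id=3 -> matches Bob
  - ticket 2 (Stale cache): agent_id=NULL, no match -> kept with NULL
  - ticket 3 (Bad redirect): agent_id=4 -> matches Yara
  - ticket 4 (Off by one): agent_id=2 -> matches Grace
  - ticket 5 (Broken link): agent_id=4 -> matches Yara
All 5 rows appear; 1 has NULL agent.

SQL:
SELECT a.title, b.name AS agent
FROM tickets a
LEFT JOIN agents b ON a.agent_id = b.id

Result:
title        | agent
-------------+------
Export error | Bob  
Stale cache  | NULL 
Bad redirect | Yara 
Off by one   | Grace
Broken link  | Yara 


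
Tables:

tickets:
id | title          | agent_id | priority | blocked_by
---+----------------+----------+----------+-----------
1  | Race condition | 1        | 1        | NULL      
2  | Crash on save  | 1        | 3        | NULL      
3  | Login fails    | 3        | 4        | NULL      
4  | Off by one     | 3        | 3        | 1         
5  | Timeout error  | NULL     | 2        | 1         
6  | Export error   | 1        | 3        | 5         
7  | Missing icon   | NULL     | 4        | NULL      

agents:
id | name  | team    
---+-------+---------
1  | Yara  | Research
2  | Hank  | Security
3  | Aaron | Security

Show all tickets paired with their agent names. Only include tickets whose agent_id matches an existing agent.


INNER JOIN keeps only tickets rows whose agent_id matches an id in agents. Walk through each ticket:
  - ticket 1 (Race condition): agent_id=1 -> matches Yara
  - ticket 2 (Crash on save): agent_id=1 -> matches Yara
  - ticket 3 (Login fails): agent_id=3 -> matches Aaron
  - ticket 4 (Off by one): agent_id=3 -> matches Aaron
  - ticket 5 (Timeout error): agent_id=NULL, no match -> dropped
  - ticket 6 (Export error): agent_id=1 -> matches Yara
  - ticket 7 (Missing icon): agent_id=NULL, no match -> dropped
So 2 of 7 rows are dropped.

SQL:
SELECT a.title, b.name AS agent
FROM tickets a
INNER JOIN agents b ON a.agent_id = b.id

Result:
title          | agent
---------------+------
Race condition | Yara 
Crash on save  | Yara 
Login fails    | Aaron
Off by one     | Aaron
Export error   | Yara 


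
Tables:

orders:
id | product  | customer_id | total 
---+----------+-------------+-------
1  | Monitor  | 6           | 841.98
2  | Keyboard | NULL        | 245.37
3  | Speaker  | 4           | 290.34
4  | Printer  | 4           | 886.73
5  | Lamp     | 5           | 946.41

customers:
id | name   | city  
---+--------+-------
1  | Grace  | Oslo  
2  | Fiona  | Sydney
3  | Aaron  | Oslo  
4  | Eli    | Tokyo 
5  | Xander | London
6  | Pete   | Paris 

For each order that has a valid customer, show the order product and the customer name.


INNER JOIN keeps only orders rows whose customer_id matches an id in customers. Walk through each order:
  - order 1 (Monitor): customer_id=6 -> matches Pete
  - order 2 (Keyboard): customer_id=NULL, no match -> dropped
  - order 3 (Speaker): customer_id=4 -> matches Eli
  - order 4 (Printer): customer_id=4 -> matches Eli
  - order 5 (Lamp): customer_id=5 -> matches Xander
So 1 of 5 rows is dropped.

SQL:
SELECT a.product, b.name AS customer
FROM orders a
INNER JOIN customers b ON a.customer_id = b.id

Result:
product | customer
--------+---------
Monitor | Pete    
Speaker | Eli     
Printer | Eli     
Lamp    | Xander  


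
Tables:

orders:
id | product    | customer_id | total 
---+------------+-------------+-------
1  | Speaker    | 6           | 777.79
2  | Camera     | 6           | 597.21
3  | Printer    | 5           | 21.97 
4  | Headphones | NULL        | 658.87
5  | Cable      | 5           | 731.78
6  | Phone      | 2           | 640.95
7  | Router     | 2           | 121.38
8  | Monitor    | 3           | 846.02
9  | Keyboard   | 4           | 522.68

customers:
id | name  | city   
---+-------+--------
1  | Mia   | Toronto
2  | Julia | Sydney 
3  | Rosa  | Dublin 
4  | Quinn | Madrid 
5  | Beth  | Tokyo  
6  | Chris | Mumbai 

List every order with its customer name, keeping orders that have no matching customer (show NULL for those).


LEFT JOIN keeps every row from orders (the left table); where customer_id has no match in customers, the customer columns become NULL. Walk through each order:
  - order 1 (Speaker): customer_id=6 -> matches Chris
  - order 2 (Camera): customer_id=6 -> matches Chris
  - order 3 (Printer): customer_id=5 -> matches Beth
  - order 4 (Headphones): customer_id=NULL, no match -> kept with NULL
  - order 5 (Cable): customer_id=5 -> matches Beth
  - order 6 (Phone): customer_id=2 -> matches Julia
  - order 7 (Router): customer_id=2 -> matches Julia
  - order 8 (Monitor): customer_id=3 -> matches Rosa
  - order 9 (Keyboard): customer_id=4 -> matches Quinn
All 9 rows appear; 1 has NULL customer.

SQL:
SELECT a.product, b.name AS customer
FROM orders a
LEFT JOIN customers b ON a.customer_id = b.id

Result:
product    | customer
-----------+---------
Speaker    | Chris   
Camera     | Chris   
Printer    | Beth    
Headphones | NULL    
Cable      | Beth    
Phone      | Julia   
Router     | Julia   
Monitor    | Rosa    
Keyboard   | Quinn   


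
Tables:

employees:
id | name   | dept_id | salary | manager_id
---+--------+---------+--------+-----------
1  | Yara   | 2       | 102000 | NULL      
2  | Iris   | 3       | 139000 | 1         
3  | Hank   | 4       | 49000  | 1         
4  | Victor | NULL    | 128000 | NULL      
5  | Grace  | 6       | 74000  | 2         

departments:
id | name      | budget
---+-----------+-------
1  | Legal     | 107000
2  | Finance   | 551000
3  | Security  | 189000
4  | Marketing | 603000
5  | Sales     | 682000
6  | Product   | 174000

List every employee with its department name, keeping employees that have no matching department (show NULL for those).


LEFT JOIN keeps every row from employees (the left table); where dept_id has no match in departments, the department columns become NULL. Walk through each employee:
  - employee 1 (Yara): dept_id=2 -> matches Finance
  - employee 2 (Iris): dept_id=3 -> matches Security
  - employee 3 (Hank): dept_id=4 -> matches Marketing
  - employee 4 (Victor): dept_id=NULL, no match -> kept with NULL
  - employee 5 (Grace): dept_id=6 -> matches Product
All 5 rows appear; 1 has NULL department.

SQL:
SELECT a.name, b.name AS department
FROM employees a
LEFT JOIN departments b ON a.dept_id = b.id

Result:
name   | department
-------+-----------
Yara   | Finance   
Iris   | Security  
Hank   | Marketing 
Victor | NULL      
Grace  | Product   


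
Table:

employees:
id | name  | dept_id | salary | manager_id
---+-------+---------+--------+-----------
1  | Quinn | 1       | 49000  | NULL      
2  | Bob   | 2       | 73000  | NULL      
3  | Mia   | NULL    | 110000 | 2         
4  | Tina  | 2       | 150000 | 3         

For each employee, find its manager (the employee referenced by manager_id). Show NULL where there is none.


This is a self-join: employees is joined to a second copy of itself, matching each row's manager_id to another row's id. Use LEFT JOIN so rows with manager_id=NULL are kept.
  - employee 1 (Quinn): manager_id=NULL -> NULL
  - employee 2 (Bob): manager_id=NULL -> NULL
  - employee 3 (Mia): manager_id=2 -> Bob
  - employee 4 (Tina): manager_id=3 -> Mia

SQL:
SELECT a.name AS item, b.name AS manager
FROM employees a
LEFT JOIN employees b ON a.manager_id = b.id

Result:
item  | manager
------+--------
Quinn | NULL   
Bob   | NULL   
Mia   | Bob    
Tina  | Mia    


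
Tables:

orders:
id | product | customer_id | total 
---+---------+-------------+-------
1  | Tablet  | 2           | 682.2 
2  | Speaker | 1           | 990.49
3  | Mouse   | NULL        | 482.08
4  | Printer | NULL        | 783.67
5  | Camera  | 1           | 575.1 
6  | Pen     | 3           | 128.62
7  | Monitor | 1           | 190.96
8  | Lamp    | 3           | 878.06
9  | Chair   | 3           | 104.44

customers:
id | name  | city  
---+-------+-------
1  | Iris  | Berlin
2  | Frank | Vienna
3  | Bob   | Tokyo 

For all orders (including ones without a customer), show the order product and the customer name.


LEFT JOIN keeps every row from orders (the left table); where customer_id has no match in customers, the customer columns become NULL. Walk through each order:
  - order 1 (Tablet): customer_id=2 -> matches Frank
  - order 2 (Speaker): customer_id=1 -> matches Iris
  - order 3 (Mouse): customer_id=NULL, no match -> kept with NULL
  - order 4 (Printer): customer_id=NULL, no match -> kept with NULL
  - order 5 (Camera): customer_id=1 -> matches Iris
  - order 6 (Pen): customer_id=3 -> matches Bob
  - order 7 (Monitor): customer_id=1 -> matches Iris
  - order 8 (Lamp): customer_id=3 -> matches Bob
  - order 9 (Chair): customer_id=3 -> matches Bob
All 9 rows appear; 2 have NULL customer.

SQL:
SELECT a.product, b.name AS customer
FROM orders a
LEFT JOIN customers b ON a.customer_id = b.id

Result:
product | customer
--------+---------
Tablet  | Frank   
Speaker | Iris    
Mouse   | NULL    
Printer | NULL    
Camera  | Iris    
Pen     | Bob     
Monitor | Iris    
Lamp    | Bob     
Chair   | Bob     


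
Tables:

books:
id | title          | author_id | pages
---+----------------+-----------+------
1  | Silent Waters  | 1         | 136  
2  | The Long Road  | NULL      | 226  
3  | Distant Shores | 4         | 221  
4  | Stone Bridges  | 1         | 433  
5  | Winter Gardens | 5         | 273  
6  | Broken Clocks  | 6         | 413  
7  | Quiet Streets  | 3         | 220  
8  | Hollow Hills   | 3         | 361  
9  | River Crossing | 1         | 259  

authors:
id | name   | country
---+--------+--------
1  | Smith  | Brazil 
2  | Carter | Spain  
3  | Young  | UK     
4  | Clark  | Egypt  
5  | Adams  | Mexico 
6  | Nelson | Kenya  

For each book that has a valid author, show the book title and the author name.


INNER JOIN keeps only books rows whose author_id matches an id in authors. Walk through each book:
  - book 1 (Silent Waters): author_id=1 -> matches Smith
  - book 2 (The Long Road): author_id=NULL, no match -> dropped
  - book 3 (Distant Shores): author_id=4 -> matches Clark
  - book 4 (Stone Bridges): author_id=1 -> matches Smith
  - book 5 (Winter Gardens): author_id=5 -> matches Adams
  - book 6 (Broken Clocks): author_id=6 -> matches Nelson
  - book 7 (Quiet Streets): author_id=3 -> matches Young
  - book 8 (Hollow Hills): author_id=3 -> matches Young
  - book 9 (River Crossing): author_id=1 -> matches Smith
So 1 of 9 rows is dropped.

SQL:
SELECT a.title, b.name AS author
FROM books a
INNER JOIN authors b ON a.author_id = b.id

Result:
title          | author
---------------+-------
Silent Waters  | Smith 
Distant Shores | Clark 
Stone Bridges  | Smith 
Winter Gardens | Adams 
Broken Clocks  | Nelson
Quiet Streets  | Young 
Hollow Hills   | Young 
River Crossing | Smith 


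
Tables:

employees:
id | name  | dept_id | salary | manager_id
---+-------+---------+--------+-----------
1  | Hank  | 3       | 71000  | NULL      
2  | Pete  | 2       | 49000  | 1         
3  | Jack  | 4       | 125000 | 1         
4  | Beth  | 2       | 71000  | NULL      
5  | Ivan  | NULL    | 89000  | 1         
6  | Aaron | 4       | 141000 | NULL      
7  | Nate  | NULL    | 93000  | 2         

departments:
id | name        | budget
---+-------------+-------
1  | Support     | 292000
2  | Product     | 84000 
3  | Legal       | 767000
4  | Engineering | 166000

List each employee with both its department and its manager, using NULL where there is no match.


Two LEFT JOINs from the same base table employees: one to departments via dept_id, one to employees itself via manager_id. Both are LEFT so every employee is preserved.
Match against departments:
  - employee 1 (Hank): dept_id=3 -> matches Legal
  - employee 2 (Pete): dept_id=2 -> matches Product
  - employee 3 (Jack): dept_id=4 -> matches Engineering
  - employee 4 (Beth): dept_id=2 -> matches Product
  - employee 5 (Ivan): dept_id=NULL, no match -> kept with NULL
  - employee 6 (Aaron): dept_id=4 -> matches Engineering
  - employee 7 (Nate): dept_id=NULL, no match -> kept with NULL
Match against employees (self):
  - employee 1 (Hank): manager_id=NULL -> NULL
  - employee 2 (Pete): manager_id=1 -> Hank
  - employee 3 (Jack): manager_id=1 -> Hank
  - employee 4 (Beth): manager_id=NULL -> NULL
  - employee 5 (Ivan): manager_id=1 -> Hank
  - employee 6 (Aaron): manager_id=NULL -> NULL
  - employee 7 (Nate): manager_id=2 -> Pete

SQL:
SELECT a.name, b.name AS department, c.name AS manager
FROM employees a
LEFT JOIN departments b ON a.dept_id = b.id
LEFT JOIN employees c ON a.manager_id = c.id

Result:
name  | department  | manager
------+-------------+--------
Hank  | Legal       | NULL   
Pete  | Product     | Hank   
Jack  | Engineering | Hank   
Beth  | Product     | NULL   
Ivan  | NULL        | Hank   
Aaron | Engineering | NULL   
Nate  | NULL        | Pete   


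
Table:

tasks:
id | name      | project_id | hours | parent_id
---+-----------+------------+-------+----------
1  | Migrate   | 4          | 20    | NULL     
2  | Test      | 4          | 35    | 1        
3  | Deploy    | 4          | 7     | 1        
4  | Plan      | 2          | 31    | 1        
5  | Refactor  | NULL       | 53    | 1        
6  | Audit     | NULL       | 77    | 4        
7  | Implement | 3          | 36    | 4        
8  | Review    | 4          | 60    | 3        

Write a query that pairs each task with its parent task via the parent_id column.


This is a self-join: tasks is joined to a second copy of itself, matching each row's parent_id to another row's id. Use LEFT JOIN so rows with parent_id=NULL are kept.
  - task 1 (Migrate): parent_id=NULL -> NULL
  - task 2 (Test): parent_id=1 -> Migrate
  - task 3 (Deploy): parent_id=1 -> Migrate
  - task 4 (Plan): parent_id=1 -> Migrate
  - task 5 (Refactor): parent_id=1 -> Migrate
  - task 6 (Audit): parent_id=4 -> Plan
  - task 7 (Implement): parent_id=4 -> Plan
  - task 8 (Review): parent_id=3 -> Deploy

SQL:
SELECT a.name AS item, b.name AS parent
FROM tasks a
LEFT JOIN tasks b ON a.parent_id = b.id

Result:
item      | parent 
----------+--------
Migrate   | NULL   
Test      | Migrate
Deploy    | Migrate
Plan      | Migrate
Refactor  | Migrate
Audit     | Plan   
Implement | Plan   
Review    | Deploy 


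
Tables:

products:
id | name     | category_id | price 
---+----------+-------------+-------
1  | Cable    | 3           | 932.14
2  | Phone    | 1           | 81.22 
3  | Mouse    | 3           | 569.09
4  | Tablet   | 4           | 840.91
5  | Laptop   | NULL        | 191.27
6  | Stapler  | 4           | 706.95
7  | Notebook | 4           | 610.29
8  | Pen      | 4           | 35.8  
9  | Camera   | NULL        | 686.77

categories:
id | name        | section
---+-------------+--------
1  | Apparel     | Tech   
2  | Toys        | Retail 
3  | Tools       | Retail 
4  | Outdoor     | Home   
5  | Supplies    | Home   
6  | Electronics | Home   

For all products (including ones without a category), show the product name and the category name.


LEFT JOIN keeps every row from products (the left table); where category_id has no match in categories, the category columns become NULL. Walk through each product:
  - product 1 (Cable): category_id=3 -> matches Tools
  - product 2 (Phone): category_id=1 -> matches Apparel
  - product 3 (Mouse): category_id=3 -> matches Tools
  - product 4 (Tablet): category_id=4 -> matches Outdoor
  - product 5 (Laptop): category_id=NULL, no match -> kept with NULL
  - product 6 (Stapler): category_id=4 -> matches Outdoor
  - product 7 (Notebook): category_id=4 -> matches Outdoor
  - product 8 (Pen): category_id=4 -> matches Outdoor
  - product 9 (Camera): category_id=NULL, no match -> kept with NULL
All 9 rows appear; 2 have NULL category.

SQL:
SELECT a.name, b.name AS category
FROM products a
LEFT JOIN categories b ON a.category_id = b.id

Result:
name     | category
---------+---------
Cable    | Tools   
Phone    | Apparel 
Mouse    | Tools   
Tablet   | Outdoor 
Laptop   | NULL    
Stapler  | Outdoor 
Notebook | Outdoor 
Pen      | Outdoor 
Camera   | NULL    


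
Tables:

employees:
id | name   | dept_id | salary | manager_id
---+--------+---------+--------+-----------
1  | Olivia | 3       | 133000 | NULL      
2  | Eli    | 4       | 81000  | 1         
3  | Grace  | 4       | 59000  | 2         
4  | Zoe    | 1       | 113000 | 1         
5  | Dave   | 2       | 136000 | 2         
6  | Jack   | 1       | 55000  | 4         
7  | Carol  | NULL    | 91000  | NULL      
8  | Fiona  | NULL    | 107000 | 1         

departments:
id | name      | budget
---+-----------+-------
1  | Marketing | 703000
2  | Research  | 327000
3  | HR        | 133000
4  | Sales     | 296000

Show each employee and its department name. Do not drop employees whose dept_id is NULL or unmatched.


LEFT JOIN keeps every row from employees (the left table); where dept_id has no match in departments, the department columns become NULL. Walk through each employee:
  - employee 1 (Olivia): dept_id=3 -> matches HR
  - employee 2 (Eli): dept_id=4 -> matches Sales
  - employee 3 (Grace): dept_id=4 -> matches Sales
  - employee 4 (Zoe): dept_id=1 -> matches Marketing
  - employee 5 (Dave): dept_id=2 -> matches Research
  - employee 6 (Jack): dept_id=1 -> matches Marketing
  - employee 7 (Carol): dept_id=NULL, no match -> kept with NULL
  - employee 8 (Fiona): dept_id=NULL, no match -> kept with NULL
All 8 rows appear; 2 have NULL department.

SQL:
SELECT a.name, b.name AS department
FROM employees a
LEFT JOIN departments b ON a.dept_id = b.id

Result:
name   | department
-------+-----------
Olivia | HR        
Eli    | Sales     
Grace  | Sales     
Zoe    | Marketing 
Dave   | Research  
Jack   | Marketing 
Carol  | NULL      
Fiona  | NULL      


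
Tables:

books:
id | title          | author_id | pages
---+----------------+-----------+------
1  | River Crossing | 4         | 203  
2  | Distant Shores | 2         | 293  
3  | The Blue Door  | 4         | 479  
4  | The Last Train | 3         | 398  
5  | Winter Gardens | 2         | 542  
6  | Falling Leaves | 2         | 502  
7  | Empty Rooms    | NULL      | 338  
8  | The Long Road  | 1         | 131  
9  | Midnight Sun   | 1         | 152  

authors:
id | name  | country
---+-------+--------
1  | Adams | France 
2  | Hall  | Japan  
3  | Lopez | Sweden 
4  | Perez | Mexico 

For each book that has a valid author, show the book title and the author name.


INNER JOIN keeps only books rows whose author_id matches an id in authors. Walk through each book:
  - book 1 (River Crossing): author_id=4 -> matches Perez
  - book 2 (Distant Shores): author_id=2 -> matches Hall
  - book 3 (The Blue Door): author_id=4 -> matches Perez
  - book 4 (The Last Train): author_id=3 -> matches Lopez
  - book 5 (Winter Gardens): author_id=2 -> matches Hall
  - book 6 (Falling Leaves): author_id=2 -> matches Hall
  - book 7 (Empty Rooms): author_id=NULL, no match -> dropped
  - book 8 (The Long Road): author_id=1 -> matches Adams
  - book 9 (Midnight Sun): author_id=1 -> matches Adams
So 1 of 9 rows is dropped.

SQL:
SELECT a.title, b.name AS author
FROM books a
INNER JOIN authors b ON a.author_id = b.id

Result:
title          | author
---------------+-------
River Crossing | Perez 
Distant Shores | Hall  
The Blue Door  | Perez 
The Last Train | Lopez 
Winter Gardens | Hall  
Falling Leaves | Hall  
The Long Road  | Adams 
Midnight Sun   | Adams 
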